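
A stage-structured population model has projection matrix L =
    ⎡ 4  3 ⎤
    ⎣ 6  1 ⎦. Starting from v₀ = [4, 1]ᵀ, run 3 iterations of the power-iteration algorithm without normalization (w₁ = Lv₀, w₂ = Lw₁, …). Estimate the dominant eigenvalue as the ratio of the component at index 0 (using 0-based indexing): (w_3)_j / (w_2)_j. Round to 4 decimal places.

w1 = Lv₀ = (19, 25)
w2 = Lw1 = (151, 139)
w3 = Lw2 = (1021, 1045)
Ratio at component: 1021 / 151 = 6.7616

λ ≈ 6.7616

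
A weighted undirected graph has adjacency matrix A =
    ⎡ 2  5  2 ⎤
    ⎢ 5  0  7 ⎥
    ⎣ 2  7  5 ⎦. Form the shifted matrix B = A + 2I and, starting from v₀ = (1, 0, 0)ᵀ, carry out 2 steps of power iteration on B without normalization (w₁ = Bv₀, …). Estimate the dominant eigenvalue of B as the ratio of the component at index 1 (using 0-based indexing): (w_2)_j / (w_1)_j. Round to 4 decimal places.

B = A + 2I has rows (4, 5, 2); (5, 2, 7); (2, 7, 7)
w1 = Bv₀ = (4, 5, 2)
w2 = Bw1 = (45, 44, 57)
Ratio: 44/5 = 8.8000

μ ≈ 8.8000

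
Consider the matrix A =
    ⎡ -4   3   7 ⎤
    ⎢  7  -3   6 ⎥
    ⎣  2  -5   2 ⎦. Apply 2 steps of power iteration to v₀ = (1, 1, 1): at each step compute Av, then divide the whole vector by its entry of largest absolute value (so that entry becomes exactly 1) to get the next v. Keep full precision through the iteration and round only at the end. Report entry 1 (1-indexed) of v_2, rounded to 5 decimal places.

Av0 = (6.000000, 10.000000, -1.000000); divide by 10.000000 → v1 = (0.600000, 1.000000, -0.100000)
Av1 = (-0.100000, 0.600000, -4.000000); divide by -4.000000 → v2 = (0.025000, -0.150000, 1.000000)
Requested entry of v2: -1/-40 = 0.02500

0.02500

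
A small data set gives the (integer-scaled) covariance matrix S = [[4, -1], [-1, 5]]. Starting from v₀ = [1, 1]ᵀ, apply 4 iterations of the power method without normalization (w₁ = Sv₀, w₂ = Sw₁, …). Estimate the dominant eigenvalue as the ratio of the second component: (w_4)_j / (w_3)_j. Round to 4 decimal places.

w1 = Sv₀ = (4·1 + (-1)·1; (-1)·1 + 5·1) = (3, 4)
w2 = Sw1 = (4·3 + (-1)·4; (-1)·3 + 5·4) = (8, 17)
w3 = Sw2 = (15, 77)
w4 = Sw3 = (-17, 370)
Ratio at component: 370 / 77 = 4.8052

4.8052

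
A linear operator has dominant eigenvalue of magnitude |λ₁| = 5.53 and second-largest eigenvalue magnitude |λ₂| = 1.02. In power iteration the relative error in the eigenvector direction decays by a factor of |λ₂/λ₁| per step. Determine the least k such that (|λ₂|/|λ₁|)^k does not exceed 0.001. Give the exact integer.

|λ₂/λ₁| = 1.02/5.53 = 0.18445
Need k ≥ ln(0.001) / ln(0.18445) = -6.9078 / -1.6904 ≈ 4.086
Smallest integer k satisfying the bound: 5

5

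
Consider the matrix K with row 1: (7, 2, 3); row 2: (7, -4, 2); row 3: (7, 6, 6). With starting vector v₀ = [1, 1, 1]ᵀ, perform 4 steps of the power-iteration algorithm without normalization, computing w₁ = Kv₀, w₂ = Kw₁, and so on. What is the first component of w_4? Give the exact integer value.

24936

w1 = Kv₀ = (7·1 + 2·1 + 3·1; 7·1 + (-4)·1 + 2·1; 7·1 + 6·1 + 6·1) = (12, 5, 19)
w2 = Kw1 = (7·12 + 2·5 + 3·19; 7·12 + (-4)·5 + 2·19; 7·12 + 6·5 + 6·19) = (151, 102, 228)
w3 = Kw2 = (1945, 1105, 3037)
w4 = Kw3 = (24936, 15269, 38467)
The requested component of w4 is 24936.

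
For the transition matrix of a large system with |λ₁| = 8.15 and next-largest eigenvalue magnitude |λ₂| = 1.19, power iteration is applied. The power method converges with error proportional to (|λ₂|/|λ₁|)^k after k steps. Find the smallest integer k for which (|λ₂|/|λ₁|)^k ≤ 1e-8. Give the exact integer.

|λ₂/λ₁| = 1.19/8.15 = 0.14601
Need k ≥ ln(1e-8) / ln(0.14601) = -18.4207 / -1.9241 ≈ 9.574
Smallest integer k satisfying the bound: 10

10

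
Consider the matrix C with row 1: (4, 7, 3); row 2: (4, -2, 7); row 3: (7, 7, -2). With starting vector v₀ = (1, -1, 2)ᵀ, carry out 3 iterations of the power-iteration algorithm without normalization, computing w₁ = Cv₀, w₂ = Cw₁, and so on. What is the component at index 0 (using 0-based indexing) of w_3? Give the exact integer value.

w1 = Cv₀ = (3, 20, -4)
w2 = Cw1 = (140, -56, 169)
w3 = Cw2 = (675, 1855, 250)
The requested component of w3 is 675.

675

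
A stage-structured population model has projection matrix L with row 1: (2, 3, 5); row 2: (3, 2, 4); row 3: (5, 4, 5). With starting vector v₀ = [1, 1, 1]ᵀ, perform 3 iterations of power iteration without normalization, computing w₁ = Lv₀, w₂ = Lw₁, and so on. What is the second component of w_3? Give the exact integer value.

1183

w1 = Lv₀ = (2·1 + 3·1 + 5·1; 3·1 + 2·1 + 4·1; 5·1 + 4·1 + 5·1) = (10, 9, 14)
w2 = Lw1 = (2·10 + 3·9 + 5·14; 3·10 + 2·9 + 4·14; 5·10 + 4·9 + 5·14) = (117, 104, 156)
w3 = Lw2 = (1326, 1183, 1781)
The requested component of w3 is 1183.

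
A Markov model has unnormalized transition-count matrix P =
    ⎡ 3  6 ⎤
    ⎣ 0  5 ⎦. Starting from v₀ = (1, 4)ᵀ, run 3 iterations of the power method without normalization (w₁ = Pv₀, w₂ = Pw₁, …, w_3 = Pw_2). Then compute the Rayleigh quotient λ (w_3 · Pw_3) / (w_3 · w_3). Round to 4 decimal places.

w1 = Pv₀ = (3·1 + 6·4; 0·1 + 5·4) = (27, 20)
w2 = Pw1 = (3·27 + 6·20; 0·27 + 5·20) = (201, 100)
w3 = Pw2 = (1203, 500)
Pw3 = (6609, 2500)
w3·Pw3 = 1203·6609 + 500·2500 = 9200627; w3·w3 = 1203·1203 + 500·500 = 1697209
λ ≈ 9200627/1697209 = 5.4210

λ ≈ 5.4210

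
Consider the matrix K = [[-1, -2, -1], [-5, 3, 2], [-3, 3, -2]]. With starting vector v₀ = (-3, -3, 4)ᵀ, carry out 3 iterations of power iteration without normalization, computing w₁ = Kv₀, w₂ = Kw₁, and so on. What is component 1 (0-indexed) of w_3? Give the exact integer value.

w1 = Kv₀ = ((-1)·(-3) + (-2)·(-3) + (-1)·4; (-5)·(-3) + 3·(-3) + 2·4; (-3)·(-3) + 3·(-3) + (-2)·4) = (5, 14, -8)
w2 = Kw1 = ((-1)·5 + (-2)·14 + (-1)·(-8); (-5)·5 + 3·14 + 2·(-8); (-3)·5 + 3·14 + (-2)·(-8)) = (-25, 1, 43)
w3 = Kw2 = (-20, 214, -8)
The requested component of w3 is 214.

214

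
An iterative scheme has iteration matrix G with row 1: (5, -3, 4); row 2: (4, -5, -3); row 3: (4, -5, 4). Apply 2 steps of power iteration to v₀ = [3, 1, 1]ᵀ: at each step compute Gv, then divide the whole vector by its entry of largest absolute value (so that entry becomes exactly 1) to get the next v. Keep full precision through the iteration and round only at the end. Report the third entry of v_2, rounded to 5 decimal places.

Gv0 = (16.000000, 4.000000, 11.000000); divide by 16.000000 → v1 = (1.000000, 0.250000, 0.687500)
Gv1 = (7.000000, 0.687500, 5.500000); divide by 7.000000 → v2 = (1.000000, 0.098214, 0.785714)
Requested entry of v2: 88/112 = 0.78571

0.78571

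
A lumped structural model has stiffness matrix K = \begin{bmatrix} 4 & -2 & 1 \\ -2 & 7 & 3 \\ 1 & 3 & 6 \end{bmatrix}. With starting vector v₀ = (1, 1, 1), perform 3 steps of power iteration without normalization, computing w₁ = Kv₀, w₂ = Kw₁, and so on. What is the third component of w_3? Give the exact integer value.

768

w1 = Kv₀ = (3, 8, 10)
w2 = Kw1 = (6, 80, 87)
w3 = Kw2 = (-49, 809, 768)
The requested component of w3 is 768.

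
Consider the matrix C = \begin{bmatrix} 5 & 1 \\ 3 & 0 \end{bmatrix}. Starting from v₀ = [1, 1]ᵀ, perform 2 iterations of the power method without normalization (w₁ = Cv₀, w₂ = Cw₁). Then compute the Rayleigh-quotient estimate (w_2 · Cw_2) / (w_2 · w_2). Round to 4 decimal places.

w1 = Cv₀ = (5·1 + 1·1; 3·1 + 0·1) = (6, 3)
w2 = Cw1 = (5·6 + 1·3; 3·6 + 0·3) = (33, 18)
Cw2 = (183, 99)
w2·Cw2 = 33·183 + 18·99 = 7821; w2·w2 = 33·33 + 18·18 = 1413
λ ≈ 7821/1413 = 5.5350

5.5350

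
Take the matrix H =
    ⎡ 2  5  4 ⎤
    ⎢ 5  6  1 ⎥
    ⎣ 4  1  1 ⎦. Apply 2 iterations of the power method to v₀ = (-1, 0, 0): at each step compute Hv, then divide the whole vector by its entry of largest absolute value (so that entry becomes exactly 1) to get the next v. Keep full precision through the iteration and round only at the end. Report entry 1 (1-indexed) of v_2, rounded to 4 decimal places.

1.0000

Hv0 = (-2.00000, -5.00000, -4.00000); divide by -5.00000 → v1 = (0.40000, 1.00000, 0.80000)
Hv1 = (9.00000, 8.80000, 3.40000); divide by 9.00000 → v2 = (1.00000, 0.97778, 0.37778)
Requested entry of v2: -45/-45 = 1.0000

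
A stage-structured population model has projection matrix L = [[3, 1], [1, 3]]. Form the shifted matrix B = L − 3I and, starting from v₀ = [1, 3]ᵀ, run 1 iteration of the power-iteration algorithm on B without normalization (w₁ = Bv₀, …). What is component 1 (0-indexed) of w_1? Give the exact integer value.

1

B = L − 3I has rows (0, 1); (1, 0)
w1 = Bv₀ = (0·1 + 1·3; 1·1 + 0·3) = (3, 1)
Requested component of w1: 1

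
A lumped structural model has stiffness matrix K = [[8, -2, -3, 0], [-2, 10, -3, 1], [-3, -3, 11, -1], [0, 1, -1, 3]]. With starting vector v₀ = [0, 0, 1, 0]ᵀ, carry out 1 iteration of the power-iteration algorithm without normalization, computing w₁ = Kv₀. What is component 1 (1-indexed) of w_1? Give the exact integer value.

w1 = Kv₀ = (8·0 + (-2)·0 + (-3)·1 + 0·0; (-2)·0 + 10·0 + (-3)·1 + 1·0; (-3)·0 + (-3)·0 + 11·1 + (-1)·0; 0·0 + 1·0 + (-1)·1 + 3·0) = (-3, -3, 11, -1)
The requested component of w1 is -3.

-3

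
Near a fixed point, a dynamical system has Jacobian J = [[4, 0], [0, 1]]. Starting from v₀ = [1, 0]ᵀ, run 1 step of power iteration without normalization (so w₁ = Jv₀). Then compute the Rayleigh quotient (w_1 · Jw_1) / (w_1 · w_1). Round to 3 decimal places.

λ ≈ 4.000

w1 = Jv₀ = (4, 0)
Jw1 = (16, 0)
w1·Jw1 = 4·16 + 0·0 = 64; w1·w1 = 4·4 + 0·0 = 16
λ ≈ 64/16 = 4.000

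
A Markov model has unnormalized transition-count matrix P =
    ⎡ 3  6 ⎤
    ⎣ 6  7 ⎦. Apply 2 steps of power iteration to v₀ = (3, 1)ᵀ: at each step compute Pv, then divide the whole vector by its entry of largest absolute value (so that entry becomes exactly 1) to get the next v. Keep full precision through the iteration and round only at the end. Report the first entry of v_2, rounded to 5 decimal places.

Pv0 = (15.000000, 25.000000); divide by 25.000000 → v1 = (0.600000, 1.000000)
Pv1 = (7.800000, 10.600000); divide by 10.600000 → v2 = (0.735849, 1.000000)
Requested entry of v2: 195/265 = 0.73585

0.73585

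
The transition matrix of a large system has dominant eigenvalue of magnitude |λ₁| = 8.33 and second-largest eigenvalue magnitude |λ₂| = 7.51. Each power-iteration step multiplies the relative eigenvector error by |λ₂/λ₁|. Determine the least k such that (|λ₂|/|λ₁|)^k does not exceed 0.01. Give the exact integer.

45

|λ₂/λ₁| = 7.51/8.33 = 0.90156
Need k ≥ ln(0.01) / ln(0.90156) = -4.6052 / -0.1036 ≈ 44.439
Smallest integer k satisfying the bound: 45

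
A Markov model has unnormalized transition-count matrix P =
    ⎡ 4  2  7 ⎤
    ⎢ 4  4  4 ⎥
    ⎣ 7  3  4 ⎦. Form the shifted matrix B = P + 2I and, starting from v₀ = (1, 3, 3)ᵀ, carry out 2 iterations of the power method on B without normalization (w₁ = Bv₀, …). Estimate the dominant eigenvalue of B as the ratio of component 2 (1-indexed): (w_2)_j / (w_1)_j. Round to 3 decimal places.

13.882

B = P + 2I has rows (6, 2, 7); (4, 6, 4); (7, 3, 6)
w1 = Bv₀ = (33, 34, 34)
w2 = Bw1 = (504, 472, 537)
Ratio: 472/34 = 13.882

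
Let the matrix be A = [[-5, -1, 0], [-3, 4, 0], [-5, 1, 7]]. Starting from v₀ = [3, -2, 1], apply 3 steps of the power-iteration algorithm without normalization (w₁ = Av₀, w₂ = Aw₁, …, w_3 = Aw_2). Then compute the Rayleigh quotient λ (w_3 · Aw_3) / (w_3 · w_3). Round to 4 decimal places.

w1 = Av₀ = (-13, -17, -10)
w2 = Aw1 = (82, -29, -22)
w3 = Aw2 = (-381, -362, -593)
Aw3 = (2267, -305, -2608)
w3·Aw3 = (-381)·2267 + (-362)·(-305) + (-593)·(-2608) = 793227; w3·w3 = (-381)·(-381) + (-362)·(-362) + (-593)·(-593) = 627854
λ ≈ 793227/627854 = 1.2634

λ ≈ 1.2634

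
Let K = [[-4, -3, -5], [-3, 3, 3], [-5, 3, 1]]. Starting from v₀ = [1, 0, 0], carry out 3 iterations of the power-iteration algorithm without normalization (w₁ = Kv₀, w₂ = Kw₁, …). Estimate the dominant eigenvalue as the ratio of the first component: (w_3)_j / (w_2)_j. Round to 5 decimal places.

w1 = Kv₀ = ((-4)·1 + (-3)·0 + (-5)·0; (-3)·1 + 3·0 + 3·0; (-5)·1 + 3·0 + 1·0) = (-4, -3, -5)
w2 = Kw1 = ((-4)·(-4) + (-3)·(-3) + (-5)·(-5); (-3)·(-4) + 3·(-3) + 3·(-5); (-5)·(-4) + 3·(-3) + 1·(-5)) = (50, -12, 6)
w3 = Kw2 = (-194, -168, -280)
Ratio at component: -194 / 50 = -3.88000

λ ≈ -3.88000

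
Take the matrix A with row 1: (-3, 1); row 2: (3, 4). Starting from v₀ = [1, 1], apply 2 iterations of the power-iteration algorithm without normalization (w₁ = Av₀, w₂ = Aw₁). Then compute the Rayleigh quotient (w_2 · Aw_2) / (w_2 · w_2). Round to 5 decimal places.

w1 = Av₀ = (-2, 7)
w2 = Aw1 = (13, 22)
Aw2 = (-17, 127)
w2·Aw2 = 13·(-17) + 22·127 = 2573; w2·w2 = 13·13 + 22·22 = 653
λ ≈ 2573/653 = 3.94028

3.94028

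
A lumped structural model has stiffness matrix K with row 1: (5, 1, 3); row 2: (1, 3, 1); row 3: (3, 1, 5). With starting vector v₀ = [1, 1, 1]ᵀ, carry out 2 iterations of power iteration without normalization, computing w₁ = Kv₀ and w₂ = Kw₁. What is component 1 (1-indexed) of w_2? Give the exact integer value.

77

w1 = Kv₀ = (9, 5, 9)
w2 = Kw1 = (77, 33, 77)
The requested component of w2 is 77.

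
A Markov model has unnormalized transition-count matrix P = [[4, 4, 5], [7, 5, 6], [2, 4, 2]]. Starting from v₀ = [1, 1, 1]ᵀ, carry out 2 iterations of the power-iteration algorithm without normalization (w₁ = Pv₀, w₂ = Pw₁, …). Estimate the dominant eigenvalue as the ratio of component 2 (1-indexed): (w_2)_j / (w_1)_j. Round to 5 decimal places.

w1 = Pv₀ = (4·1 + 4·1 + 5·1; 7·1 + 5·1 + 6·1; 2·1 + 4·1 + 2·1) = (13, 18, 8)
w2 = Pw1 = (4·13 + 4·18 + 5·8; 7·13 + 5·18 + 6·8; 2·13 + 4·18 + 2·8) = (164, 229, 114)
Ratio at component: 229 / 18 = 12.72222

λ ≈ 12.72222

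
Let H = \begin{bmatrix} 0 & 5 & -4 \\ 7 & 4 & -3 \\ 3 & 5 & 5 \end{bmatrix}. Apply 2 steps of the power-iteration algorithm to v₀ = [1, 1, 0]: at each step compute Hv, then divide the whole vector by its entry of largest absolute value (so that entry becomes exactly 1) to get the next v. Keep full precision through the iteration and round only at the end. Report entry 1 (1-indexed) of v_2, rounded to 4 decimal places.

Hv0 = (5.00000, 11.00000, 8.00000); divide by 11.00000 → v1 = (0.45455, 1.00000, 0.72727)
Hv1 = (2.09091, 5.00000, 10.00000); divide by 10.00000 → v2 = (0.20909, 0.50000, 1.00000)
Requested entry of v2: 23/110 = 0.2091

0.2091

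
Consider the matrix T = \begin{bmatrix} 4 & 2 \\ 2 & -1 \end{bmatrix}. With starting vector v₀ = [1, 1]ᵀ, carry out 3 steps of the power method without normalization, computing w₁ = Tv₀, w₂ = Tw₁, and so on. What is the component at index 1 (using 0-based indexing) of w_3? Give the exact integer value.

41

w1 = Tv₀ = (6, 1)
w2 = Tw1 = (26, 11)
w3 = Tw2 = (126, 41)
The requested component of w3 is 41.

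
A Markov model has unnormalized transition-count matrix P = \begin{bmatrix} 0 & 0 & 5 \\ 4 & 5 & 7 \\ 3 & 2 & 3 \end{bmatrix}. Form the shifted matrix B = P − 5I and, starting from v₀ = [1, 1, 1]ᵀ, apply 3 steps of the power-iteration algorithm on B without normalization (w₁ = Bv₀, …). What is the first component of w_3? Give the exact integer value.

5

B = P − 5I has rows (-5, 0, 5); (4, 0, 7); (3, 2, -2)
w1 = Bv₀ = (0, 11, 3)
w2 = Bw1 = (15, 21, 16)
w3 = Bw2 = (5, 172, 55)
Requested component of w3: 5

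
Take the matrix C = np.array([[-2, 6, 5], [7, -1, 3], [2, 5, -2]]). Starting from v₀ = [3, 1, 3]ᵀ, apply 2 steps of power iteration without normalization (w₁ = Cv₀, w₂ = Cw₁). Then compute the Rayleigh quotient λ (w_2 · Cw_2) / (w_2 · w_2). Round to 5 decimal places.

6.17149

w1 = Cv₀ = (15, 29, 5)
w2 = Cw1 = (169, 91, 165)
Cw2 = (1033, 1587, 463)
w2·Cw2 = 169·1033 + 91·1587 + 165·463 = 395389; w2·w2 = 169·169 + 91·91 + 165·165 = 64067
λ ≈ 395389/64067 = 6.17149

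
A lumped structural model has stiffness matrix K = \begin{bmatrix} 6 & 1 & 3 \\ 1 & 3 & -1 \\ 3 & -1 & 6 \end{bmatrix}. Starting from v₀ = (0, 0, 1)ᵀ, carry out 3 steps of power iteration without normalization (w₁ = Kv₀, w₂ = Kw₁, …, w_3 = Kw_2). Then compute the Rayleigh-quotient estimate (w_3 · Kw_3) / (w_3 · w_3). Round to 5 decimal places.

w1 = Kv₀ = (3, -1, 6)
w2 = Kw1 = (35, -6, 46)
w3 = Kw2 = (342, -29, 387)
Kw3 = (3184, -132, 3377)
w3·Kw3 = 342·3184 + (-29)·(-132) + 387·3377 = 2399655; w3·w3 = 342·342 + (-29)·(-29) + 387·387 = 267574
λ ≈ 2399655/267574 = 8.96819

8.96819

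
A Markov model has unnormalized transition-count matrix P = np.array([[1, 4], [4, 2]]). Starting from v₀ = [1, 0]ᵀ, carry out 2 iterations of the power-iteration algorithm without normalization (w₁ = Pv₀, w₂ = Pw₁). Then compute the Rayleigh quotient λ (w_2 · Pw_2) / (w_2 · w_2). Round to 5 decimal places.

5.10162

w1 = Pv₀ = (1·1 + 4·0; 4·1 + 2·0) = (1, 4)
w2 = Pw1 = (1·1 + 4·4; 4·1 + 2·4) = (17, 12)
Pw2 = (65, 92)
w2·Pw2 = 17·65 + 12·92 = 2209; w2·w2 = 17·17 + 12·12 = 433
λ ≈ 2209/433 = 5.10162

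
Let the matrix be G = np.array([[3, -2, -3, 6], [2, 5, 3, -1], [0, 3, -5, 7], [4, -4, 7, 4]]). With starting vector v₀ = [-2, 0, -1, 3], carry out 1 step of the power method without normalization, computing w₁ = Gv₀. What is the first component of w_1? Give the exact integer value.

15

w1 = Gv₀ = (15, -10, 26, -3)
The requested component of w1 is 15.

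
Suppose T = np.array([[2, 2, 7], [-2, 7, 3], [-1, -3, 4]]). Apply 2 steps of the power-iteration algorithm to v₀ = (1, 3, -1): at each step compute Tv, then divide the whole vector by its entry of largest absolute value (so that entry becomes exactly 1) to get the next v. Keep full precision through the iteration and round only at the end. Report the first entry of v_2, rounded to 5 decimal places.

Tv0 = (1.000000, 16.000000, -14.000000); divide by 16.000000 → v1 = (0.062500, 1.000000, -0.875000)
Tv1 = (-4.000000, 4.250000, -6.562500); divide by -6.562500 → v2 = (0.609524, -0.647619, 1.000000)
Requested entry of v2: -64/-105 = 0.60952

0.60952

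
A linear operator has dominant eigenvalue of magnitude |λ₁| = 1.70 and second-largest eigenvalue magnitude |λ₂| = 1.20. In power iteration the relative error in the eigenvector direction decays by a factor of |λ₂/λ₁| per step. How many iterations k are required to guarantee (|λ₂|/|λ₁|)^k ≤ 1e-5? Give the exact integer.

34

|λ₂/λ₁| = 1.20/1.70 = 0.70588
Need k ≥ ln(1e-5) / ln(0.70588) = -11.5129 / -0.3483 ≈ 33.054
Smallest integer k satisfying the bound: 34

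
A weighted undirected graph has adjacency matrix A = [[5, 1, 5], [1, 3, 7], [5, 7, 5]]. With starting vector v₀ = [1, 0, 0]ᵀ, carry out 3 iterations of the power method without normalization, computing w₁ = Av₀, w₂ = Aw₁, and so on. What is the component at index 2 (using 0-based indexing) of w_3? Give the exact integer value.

w1 = Av₀ = (5·1 + 1·0 + 5·0; 1·1 + 3·0 + 7·0; 5·1 + 7·0 + 5·0) = (5, 1, 5)
w2 = Aw1 = (5·5 + 1·1 + 5·5; 1·5 + 3·1 + 7·5; 5·5 + 7·1 + 5·5) = (51, 43, 57)
w3 = Aw2 = (583, 579, 841)
The requested component of w3 is 841.

841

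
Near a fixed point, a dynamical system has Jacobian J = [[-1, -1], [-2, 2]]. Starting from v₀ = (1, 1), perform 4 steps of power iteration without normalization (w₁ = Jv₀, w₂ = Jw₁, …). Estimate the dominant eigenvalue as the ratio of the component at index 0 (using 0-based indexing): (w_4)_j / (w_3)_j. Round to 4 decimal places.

w1 = Jv₀ = ((-1)·1 + (-1)·1; (-2)·1 + 2·1) = (-2, 0)
w2 = Jw1 = ((-1)·(-2) + (-1)·0; (-2)·(-2) + 2·0) = (2, 4)
w3 = Jw2 = (-6, 4)
w4 = Jw3 = (2, 20)
Ratio at component: 2 / -6 = -0.3333

λ ≈ -0.3333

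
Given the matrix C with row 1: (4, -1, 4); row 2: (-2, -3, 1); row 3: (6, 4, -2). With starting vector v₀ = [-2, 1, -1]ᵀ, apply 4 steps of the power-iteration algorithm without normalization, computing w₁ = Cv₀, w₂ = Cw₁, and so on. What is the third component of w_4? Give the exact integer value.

w1 = Cv₀ = (-13, 0, -6)
w2 = Cw1 = (-76, 20, -66)
w3 = Cw2 = (-588, 26, -244)
w4 = Cw3 = (-3354, 854, -2936)
The requested component of w4 is -2936.

-2936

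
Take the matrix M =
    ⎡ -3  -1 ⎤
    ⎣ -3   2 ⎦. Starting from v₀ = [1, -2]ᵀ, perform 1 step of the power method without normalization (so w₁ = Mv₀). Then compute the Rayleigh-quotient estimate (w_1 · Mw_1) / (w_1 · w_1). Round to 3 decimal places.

w1 = Mv₀ = ((-3)·1 + (-1)·(-2); (-3)·1 + 2·(-2)) = (-1, -7)
Mw1 = (10, -11)
w1·Mw1 = (-1)·10 + (-7)·(-11) = 67; w1·w1 = (-1)·(-1) + (-7)·(-7) = 50
λ ≈ 67/50 = 1.340

1.340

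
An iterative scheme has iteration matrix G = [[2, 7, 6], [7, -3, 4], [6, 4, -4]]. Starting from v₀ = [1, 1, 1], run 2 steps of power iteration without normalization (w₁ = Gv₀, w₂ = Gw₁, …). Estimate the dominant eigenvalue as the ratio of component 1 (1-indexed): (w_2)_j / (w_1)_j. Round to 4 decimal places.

w1 = Gv₀ = (2·1 + 7·1 + 6·1; 7·1 + (-3)·1 + 4·1; 6·1 + 4·1 + (-4)·1) = (15, 8, 6)
w2 = Gw1 = (2·15 + 7·8 + 6·6; 7·15 + (-3)·8 + 4·6; 6·15 + 4·8 + (-4)·6) = (122, 105, 98)
Ratio at component: 122 / 15 = 8.1333

λ ≈ 8.1333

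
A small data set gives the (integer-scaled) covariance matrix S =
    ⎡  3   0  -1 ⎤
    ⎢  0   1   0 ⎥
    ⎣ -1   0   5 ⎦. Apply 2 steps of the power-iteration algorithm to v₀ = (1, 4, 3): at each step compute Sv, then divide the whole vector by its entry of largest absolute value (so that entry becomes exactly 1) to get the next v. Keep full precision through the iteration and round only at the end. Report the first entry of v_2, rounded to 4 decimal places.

-0.2000

Sv0 = (0.00000, 4.00000, 14.00000); divide by 14.00000 → v1 = (0.00000, 0.28571, 1.00000)
Sv1 = (-1.00000, 0.28571, 5.00000); divide by 5.00000 → v2 = (-0.20000, 0.05714, 1.00000)
Requested entry of v2: -14/70 = -0.2000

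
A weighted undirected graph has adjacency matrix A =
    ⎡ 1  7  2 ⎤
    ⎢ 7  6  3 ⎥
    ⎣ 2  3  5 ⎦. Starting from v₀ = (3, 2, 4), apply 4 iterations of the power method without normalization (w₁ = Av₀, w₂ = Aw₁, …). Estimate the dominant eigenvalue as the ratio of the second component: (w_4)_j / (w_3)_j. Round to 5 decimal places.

w1 = Av₀ = (1·3 + 7·2 + 2·4; 7·3 + 6·2 + 3·4; 2·3 + 3·2 + 5·4) = (25, 45, 32)
w2 = Aw1 = (1·25 + 7·45 + 2·32; 7·25 + 6·45 + 3·32; 2·25 + 3·45 + 5·32) = (404, 541, 345)
w3 = Aw2 = (4881, 7109, 4156)
w4 = Aw3 = (62956, 89289, 51869)
Ratio at component: 89289 / 7109 = 12.55999

λ ≈ 12.55999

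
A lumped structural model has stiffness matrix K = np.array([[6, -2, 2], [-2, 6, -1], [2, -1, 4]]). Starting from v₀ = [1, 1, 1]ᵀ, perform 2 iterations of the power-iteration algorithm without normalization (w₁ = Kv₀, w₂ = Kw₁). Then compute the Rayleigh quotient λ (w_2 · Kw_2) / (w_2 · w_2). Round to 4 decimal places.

λ ≈ 7.1220

w1 = Kv₀ = (6, 3, 5)
w2 = Kw1 = (40, 1, 29)
Kw2 = (296, -103, 195)
w2·Kw2 = 40·296 + 1·(-103) + 29·195 = 17392; w2·w2 = 40·40 + 1·1 + 29·29 = 2442
λ ≈ 17392/2442 = 7.1220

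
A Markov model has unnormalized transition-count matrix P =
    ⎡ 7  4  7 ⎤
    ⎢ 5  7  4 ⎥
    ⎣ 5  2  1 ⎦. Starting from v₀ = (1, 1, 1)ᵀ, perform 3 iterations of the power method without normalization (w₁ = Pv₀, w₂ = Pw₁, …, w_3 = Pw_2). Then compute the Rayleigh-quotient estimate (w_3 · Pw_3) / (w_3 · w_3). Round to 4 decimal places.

w1 = Pv₀ = (7·1 + 4·1 + 7·1; 5·1 + 7·1 + 4·1; 5·1 + 2·1 + 1·1) = (18, 16, 8)
w2 = Pw1 = (7·18 + 4·16 + 7·8; 5·18 + 7·16 + 4·8; 5·18 + 2·16 + 1·8) = (246, 234, 130)
w3 = Pw2 = (3568, 3388, 1828)
Pw3 = (51324, 48868, 26444)
w3·Pw3 = 3568·51324 + 3388·48868 + 1828·26444 = 397028448; w3·w3 = 3568·3568 + 3388·3388 + 1828·1828 = 27550752
λ ≈ 397028448/27550752 = 14.4108

λ ≈ 14.4108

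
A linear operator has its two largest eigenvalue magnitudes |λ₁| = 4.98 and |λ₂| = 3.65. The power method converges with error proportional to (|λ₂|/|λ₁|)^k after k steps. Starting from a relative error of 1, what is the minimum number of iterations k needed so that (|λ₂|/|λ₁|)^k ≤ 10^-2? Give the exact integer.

15

|λ₂/λ₁| = 3.65/4.98 = 0.73293
Need k ≥ ln(10^-2) / ln(0.73293) = -4.6052 / -0.3107 ≈ 14.822
Smallest integer k satisfying the bound: 15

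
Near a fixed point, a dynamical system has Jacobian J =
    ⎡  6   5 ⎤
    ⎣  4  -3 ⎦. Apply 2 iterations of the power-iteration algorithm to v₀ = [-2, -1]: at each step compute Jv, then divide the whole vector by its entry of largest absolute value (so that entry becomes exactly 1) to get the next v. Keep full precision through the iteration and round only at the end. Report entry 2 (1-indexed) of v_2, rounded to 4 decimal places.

0.4173

Jv0 = (-17.00000, -5.00000); divide by -17.00000 → v1 = (1.00000, 0.29412)
Jv1 = (7.47059, 3.11765); divide by 7.47059 → v2 = (1.00000, 0.41732)
Requested entry of v2: -53/-127 = 0.4173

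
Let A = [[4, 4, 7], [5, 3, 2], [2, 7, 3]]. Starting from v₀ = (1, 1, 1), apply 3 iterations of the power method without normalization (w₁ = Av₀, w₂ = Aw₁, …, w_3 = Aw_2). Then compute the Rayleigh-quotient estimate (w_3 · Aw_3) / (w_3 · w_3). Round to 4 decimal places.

12.1784

w1 = Av₀ = (4·1 + 4·1 + 7·1; 5·1 + 3·1 + 2·1; 2·1 + 7·1 + 3·1) = (15, 10, 12)
w2 = Aw1 = (4·15 + 4·10 + 7·12; 5·15 + 3·10 + 2·12; 2·15 + 7·10 + 3·12) = (184, 129, 136)
w3 = Aw2 = (2204, 1579, 1679)
Aw3 = (26885, 19115, 20498)
w3·Aw3 = 2204·26885 + 1579·19115 + 1679·20498 = 123853267; w3·w3 = 2204·2204 + 1579·1579 + 1679·1679 = 10169898
λ ≈ 123853267/10169898 = 12.1784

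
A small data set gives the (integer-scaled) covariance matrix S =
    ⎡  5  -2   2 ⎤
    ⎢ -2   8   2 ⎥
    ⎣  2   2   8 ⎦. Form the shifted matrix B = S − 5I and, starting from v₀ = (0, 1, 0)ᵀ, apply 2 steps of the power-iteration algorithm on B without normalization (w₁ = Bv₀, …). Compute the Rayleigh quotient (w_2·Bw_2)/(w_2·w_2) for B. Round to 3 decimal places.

B = S − 5I has rows (0, -2, 2); (-2, 3, 2); (2, 2, 3)
w1 = Bv₀ = (-2, 3, 2)
w2 = Bw1 = (-2, 17, 8)
Bw2 = (-18, 71, 54)
w2·Bw2 = 1675; w2·w2 = 357; μ ≈ 1675/357 = 4.692

4.692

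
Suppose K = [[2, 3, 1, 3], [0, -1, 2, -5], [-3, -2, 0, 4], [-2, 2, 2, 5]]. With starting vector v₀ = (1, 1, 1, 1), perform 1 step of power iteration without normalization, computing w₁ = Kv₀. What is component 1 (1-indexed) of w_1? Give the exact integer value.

9

w1 = Kv₀ = (2·1 + 3·1 + 1·1 + 3·1; 0·1 + (-1)·1 + 2·1 + (-5)·1; (-3)·1 + (-2)·1 + 0·1 + 4·1; (-2)·1 + 2·1 + 2·1 + 5·1) = (9, -4, -1, 7)
The requested component of w1 is 9.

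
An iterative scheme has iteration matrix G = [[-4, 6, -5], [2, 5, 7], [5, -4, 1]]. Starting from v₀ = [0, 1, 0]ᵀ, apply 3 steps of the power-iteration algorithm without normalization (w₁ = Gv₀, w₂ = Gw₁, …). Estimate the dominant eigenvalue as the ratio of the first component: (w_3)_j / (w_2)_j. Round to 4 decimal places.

w1 = Gv₀ = (6, 5, -4)
w2 = Gw1 = (26, 9, 6)
w3 = Gw2 = (-80, 139, 100)
Ratio at component: -80 / 26 = -3.0769

-3.0769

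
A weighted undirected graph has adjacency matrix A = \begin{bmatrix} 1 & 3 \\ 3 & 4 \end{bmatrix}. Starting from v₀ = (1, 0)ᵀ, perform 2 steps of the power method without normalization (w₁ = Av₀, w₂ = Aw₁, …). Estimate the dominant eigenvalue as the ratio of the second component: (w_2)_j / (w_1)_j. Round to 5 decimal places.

w1 = Av₀ = (1·1 + 3·0; 3·1 + 4·0) = (1, 3)
w2 = Aw1 = (1·1 + 3·3; 3·1 + 4·3) = (10, 15)
Ratio at component: 15 / 3 = 5.00000

λ ≈ 5.00000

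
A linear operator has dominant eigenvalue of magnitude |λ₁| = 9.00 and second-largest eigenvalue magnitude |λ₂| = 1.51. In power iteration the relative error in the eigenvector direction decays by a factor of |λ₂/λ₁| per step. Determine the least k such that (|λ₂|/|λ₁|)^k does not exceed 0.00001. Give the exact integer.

7

|λ₂/λ₁| = 1.51/9.00 = 0.16778
Need k ≥ ln(0.00001) / ln(0.16778) = -11.5129 / -1.7851 ≈ 6.449
Smallest integer k satisfying the bound: 7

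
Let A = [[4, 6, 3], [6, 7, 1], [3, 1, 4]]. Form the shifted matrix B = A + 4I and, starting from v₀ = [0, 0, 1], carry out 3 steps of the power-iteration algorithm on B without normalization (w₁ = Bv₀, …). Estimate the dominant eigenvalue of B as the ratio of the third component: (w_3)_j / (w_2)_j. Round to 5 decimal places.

B = A + 4I has rows (8, 6, 3); (6, 11, 1); (3, 1, 8)
w1 = Bv₀ = (3, 1, 8)
w2 = Bw1 = (54, 37, 74)
w3 = Bw2 = (876, 805, 791)
Ratio: 791/74 = 10.68919

μ ≈ 10.68919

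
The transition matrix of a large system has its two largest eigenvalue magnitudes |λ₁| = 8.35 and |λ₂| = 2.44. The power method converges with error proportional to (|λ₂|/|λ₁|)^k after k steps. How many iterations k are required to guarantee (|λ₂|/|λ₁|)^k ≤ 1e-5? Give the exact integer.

|λ₂/λ₁| = 2.44/8.35 = 0.29222
Need k ≥ ln(1e-5) / ln(0.29222) = -11.5129 / -1.2303 ≈ 9.358
Smallest integer k satisfying the bound: 10

10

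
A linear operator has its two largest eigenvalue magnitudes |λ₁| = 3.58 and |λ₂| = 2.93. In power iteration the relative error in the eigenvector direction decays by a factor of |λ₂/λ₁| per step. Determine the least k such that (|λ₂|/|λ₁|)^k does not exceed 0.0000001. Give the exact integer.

|λ₂/λ₁| = 2.93/3.58 = 0.81844
Need k ≥ ln(0.0000001) / ln(0.81844) = -16.1181 / -0.2004 ≈ 80.446
Smallest integer k satisfying the bound: 81

81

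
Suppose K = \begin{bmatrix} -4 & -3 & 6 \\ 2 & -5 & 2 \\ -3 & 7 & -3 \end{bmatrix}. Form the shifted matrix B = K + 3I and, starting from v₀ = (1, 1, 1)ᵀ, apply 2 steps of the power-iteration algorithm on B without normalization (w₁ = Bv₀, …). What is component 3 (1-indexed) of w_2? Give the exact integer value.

8

B = K + 3I has rows (-1, -3, 6); (2, -2, 2); (-3, 7, 0)
w1 = Bv₀ = ((-1)·1 + (-3)·1 + 6·1; 2·1 + (-2)·1 + 2·1; (-3)·1 + 7·1 + 0·1) = (2, 2, 4)
w2 = Bw1 = ((-1)·2 + (-3)·2 + 6·4; 2·2 + (-2)·2 + 2·4; (-3)·2 + 7·2 + 0·4) = (16, 8, 8)
Requested component of w2: 8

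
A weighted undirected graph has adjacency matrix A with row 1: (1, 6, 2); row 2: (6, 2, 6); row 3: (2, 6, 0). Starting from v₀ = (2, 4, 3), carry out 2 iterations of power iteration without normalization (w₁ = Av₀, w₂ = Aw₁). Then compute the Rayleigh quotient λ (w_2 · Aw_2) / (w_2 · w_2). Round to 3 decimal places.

w1 = Av₀ = (1·2 + 6·4 + 2·3; 6·2 + 2·4 + 6·3; 2·2 + 6·4 + 0·3) = (32, 38, 28)
w2 = Aw1 = (1·32 + 6·38 + 2·28; 6·32 + 2·38 + 6·28; 2·32 + 6·38 + 0·28) = (316, 436, 292)
Aw2 = (3516, 4520, 3248)
w2·Aw2 = 316·3516 + 436·4520 + 292·3248 = 4030192; w2·w2 = 316·316 + 436·436 + 292·292 = 375216
λ ≈ 4030192/375216 = 10.741

λ ≈ 10.741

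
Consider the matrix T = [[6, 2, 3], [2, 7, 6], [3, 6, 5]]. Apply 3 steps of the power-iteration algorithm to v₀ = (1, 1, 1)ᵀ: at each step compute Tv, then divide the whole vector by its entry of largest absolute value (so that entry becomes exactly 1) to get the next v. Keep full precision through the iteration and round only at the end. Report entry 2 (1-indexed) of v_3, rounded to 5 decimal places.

1.00000

Tv0 = (11.000000, 15.000000, 14.000000); divide by 15.000000 → v1 = (0.733333, 1.000000, 0.933333)
Tv1 = (9.200000, 14.066667, 12.866667); divide by 14.066667 → v2 = (0.654028, 1.000000, 0.914692)
Tv2 = (8.668246, 13.796209, 12.535545); divide by 13.796209 → v3 = (0.628306, 1.000000, 0.908622)
Requested entry of v3: 2911/2911 = 1.00000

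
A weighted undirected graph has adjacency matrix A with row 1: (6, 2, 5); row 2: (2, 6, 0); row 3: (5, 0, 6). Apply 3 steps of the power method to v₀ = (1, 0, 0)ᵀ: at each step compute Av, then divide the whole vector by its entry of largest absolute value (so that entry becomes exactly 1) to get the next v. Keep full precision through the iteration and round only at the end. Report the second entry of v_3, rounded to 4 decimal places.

0.3713

Av0 = (6.00000, 2.00000, 5.00000); divide by 6.00000 → v1 = (1.00000, 0.33333, 0.83333)
Av1 = (10.83333, 4.00000, 10.00000); divide by 10.83333 → v2 = (1.00000, 0.36923, 0.92308)
Av2 = (11.35385, 4.21538, 10.53846); divide by 11.35385 → v3 = (1.00000, 0.37127, 0.92818)
Requested entry of v3: 274/738 = 0.3713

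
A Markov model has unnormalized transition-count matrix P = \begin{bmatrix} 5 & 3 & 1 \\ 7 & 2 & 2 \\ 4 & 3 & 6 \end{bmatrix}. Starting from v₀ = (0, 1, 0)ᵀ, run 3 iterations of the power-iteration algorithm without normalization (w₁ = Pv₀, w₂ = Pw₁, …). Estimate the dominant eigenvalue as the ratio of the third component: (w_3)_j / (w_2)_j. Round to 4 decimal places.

λ ≈ 11.2500

w1 = Pv₀ = (5·0 + 3·1 + 1·0; 7·0 + 2·1 + 2·0; 4·0 + 3·1 + 6·0) = (3, 2, 3)
w2 = Pw1 = (5·3 + 3·2 + 1·3; 7·3 + 2·2 + 2·3; 4·3 + 3·2 + 6·3) = (24, 31, 36)
w3 = Pw2 = (249, 302, 405)
Ratio at component: 405 / 36 = 11.2500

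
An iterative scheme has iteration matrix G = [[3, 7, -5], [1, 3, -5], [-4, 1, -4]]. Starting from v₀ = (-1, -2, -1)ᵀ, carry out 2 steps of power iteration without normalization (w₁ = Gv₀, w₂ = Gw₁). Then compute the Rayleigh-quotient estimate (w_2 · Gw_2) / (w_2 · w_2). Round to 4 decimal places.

w1 = Gv₀ = (3·(-1) + 7·(-2) + (-5)·(-1); 1·(-1) + 3·(-2) + (-5)·(-1); (-4)·(-1) + 1·(-2) + (-4)·(-1)) = (-12, -2, 6)
w2 = Gw1 = (3·(-12) + 7·(-2) + (-5)·6; 1·(-12) + 3·(-2) + (-5)·6; (-4)·(-12) + 1·(-2) + (-4)·6) = (-80, -48, 22)
Gw2 = (-686, -334, 184)
w2·Gw2 = (-80)·(-686) + (-48)·(-334) + 22·184 = 74960; w2·w2 = (-80)·(-80) + (-48)·(-48) + 22·22 = 9188
λ ≈ 74960/9188 = 8.1585

λ ≈ 8.1585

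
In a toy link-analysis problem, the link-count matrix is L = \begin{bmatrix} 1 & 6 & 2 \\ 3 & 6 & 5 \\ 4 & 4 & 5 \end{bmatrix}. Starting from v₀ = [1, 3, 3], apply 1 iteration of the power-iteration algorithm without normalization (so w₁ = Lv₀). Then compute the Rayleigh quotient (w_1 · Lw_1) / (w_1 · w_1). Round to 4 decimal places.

12.4913

w1 = Lv₀ = (1·1 + 6·3 + 2·3; 3·1 + 6·3 + 5·3; 4·1 + 4·3 + 5·3) = (25, 36, 31)
Lw1 = (303, 446, 399)
w1·Lw1 = 25·303 + 36·446 + 31·399 = 36000; w1·w1 = 25·25 + 36·36 + 31·31 = 2882
λ ≈ 36000/2882 = 12.4913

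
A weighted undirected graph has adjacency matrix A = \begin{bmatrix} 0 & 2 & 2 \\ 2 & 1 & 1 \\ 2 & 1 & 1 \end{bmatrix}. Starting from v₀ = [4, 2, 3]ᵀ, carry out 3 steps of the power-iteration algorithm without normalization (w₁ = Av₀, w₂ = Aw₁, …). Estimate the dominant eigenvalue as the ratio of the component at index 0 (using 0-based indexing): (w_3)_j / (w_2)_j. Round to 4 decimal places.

3.5385

w1 = Av₀ = (10, 13, 13)
w2 = Aw1 = (52, 46, 46)
w3 = Aw2 = (184, 196, 196)
Ratio at component: 184 / 52 = 3.5385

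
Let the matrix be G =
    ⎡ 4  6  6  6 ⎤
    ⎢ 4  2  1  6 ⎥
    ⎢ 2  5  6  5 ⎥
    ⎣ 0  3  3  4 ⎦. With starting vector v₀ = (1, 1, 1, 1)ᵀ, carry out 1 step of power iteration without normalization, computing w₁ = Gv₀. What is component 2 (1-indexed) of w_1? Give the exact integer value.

w1 = Gv₀ = (22, 13, 18, 10)
The requested component of w1 is 13.

13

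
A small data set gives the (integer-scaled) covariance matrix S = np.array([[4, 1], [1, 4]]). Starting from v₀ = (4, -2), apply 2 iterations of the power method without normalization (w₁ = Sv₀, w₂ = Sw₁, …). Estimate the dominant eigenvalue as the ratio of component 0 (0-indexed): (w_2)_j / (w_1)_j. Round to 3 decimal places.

w1 = Sv₀ = (4·4 + 1·(-2); 1·4 + 4·(-2)) = (14, -4)
w2 = Sw1 = (4·14 + 1·(-4); 1·14 + 4·(-4)) = (52, -2)
Ratio at component: 52 / 14 = 3.714

3.714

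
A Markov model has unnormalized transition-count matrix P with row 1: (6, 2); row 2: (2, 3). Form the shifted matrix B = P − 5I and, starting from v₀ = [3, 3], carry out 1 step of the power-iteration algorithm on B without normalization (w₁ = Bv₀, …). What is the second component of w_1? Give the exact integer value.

B = P − 5I has rows (1, 2); (2, -2)
w1 = Bv₀ = (1·3 + 2·3; 2·3 + (-2)·3) = (9, 0)
Requested component of w1: 0

0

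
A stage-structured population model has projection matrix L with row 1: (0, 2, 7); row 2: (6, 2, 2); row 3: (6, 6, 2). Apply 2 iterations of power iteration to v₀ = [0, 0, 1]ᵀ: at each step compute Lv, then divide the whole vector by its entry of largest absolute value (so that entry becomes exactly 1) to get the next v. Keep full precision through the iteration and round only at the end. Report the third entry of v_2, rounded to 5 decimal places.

1.00000

Lv0 = (7.000000, 2.000000, 2.000000); divide by 7.000000 → v1 = (1.000000, 0.285714, 0.285714)
Lv1 = (2.571429, 7.142857, 8.285714); divide by 8.285714 → v2 = (0.310345, 0.862069, 1.000000)
Requested entry of v2: 58/58 = 1.00000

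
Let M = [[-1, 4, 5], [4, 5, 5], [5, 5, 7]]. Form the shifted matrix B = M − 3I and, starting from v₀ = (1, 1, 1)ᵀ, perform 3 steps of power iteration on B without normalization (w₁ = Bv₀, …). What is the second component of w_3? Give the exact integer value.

1280

B = M − 3I has rows (-4, 4, 5); (4, 2, 5); (5, 5, 4)
w1 = Bv₀ = ((-4)·1 + 4·1 + 5·1; 4·1 + 2·1 + 5·1; 5·1 + 5·1 + 4·1) = (5, 11, 14)
w2 = Bw1 = ((-4)·5 + 4·11 + 5·14; 4·5 + 2·11 + 5·14; 5·5 + 5·11 + 4·14) = (94, 112, 136)
w3 = Bw2 = (752, 1280, 1574)
Requested component of w3: 1280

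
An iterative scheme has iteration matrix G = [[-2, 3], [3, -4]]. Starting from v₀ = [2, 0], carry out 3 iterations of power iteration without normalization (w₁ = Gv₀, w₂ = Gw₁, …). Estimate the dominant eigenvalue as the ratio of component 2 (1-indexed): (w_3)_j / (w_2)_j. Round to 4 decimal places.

w1 = Gv₀ = (-4, 6)
w2 = Gw1 = (26, -36)
w3 = Gw2 = (-160, 222)
Ratio at component: 222 / -36 = -6.1667

-6.1667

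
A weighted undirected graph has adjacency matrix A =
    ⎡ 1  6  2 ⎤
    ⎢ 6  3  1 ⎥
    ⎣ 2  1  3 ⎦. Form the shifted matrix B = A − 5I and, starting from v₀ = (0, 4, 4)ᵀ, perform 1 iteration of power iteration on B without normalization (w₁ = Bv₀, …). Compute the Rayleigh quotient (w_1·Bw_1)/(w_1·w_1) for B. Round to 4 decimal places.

B = A − 5I has rows (-4, 6, 2); (6, -2, 1); (2, 1, -2)
w1 = Bv₀ = ((-4)·0 + 6·4 + 2·4; 6·0 + (-2)·4 + 1·4; 2·0 + 1·4 + (-2)·4) = (32, -4, -4)
Bw1 = (-160, 196, 68)
w1·Bw1 = -6176; w1·w1 = 1056; μ ≈ -6176/1056 = -5.8485

μ ≈ -5.8485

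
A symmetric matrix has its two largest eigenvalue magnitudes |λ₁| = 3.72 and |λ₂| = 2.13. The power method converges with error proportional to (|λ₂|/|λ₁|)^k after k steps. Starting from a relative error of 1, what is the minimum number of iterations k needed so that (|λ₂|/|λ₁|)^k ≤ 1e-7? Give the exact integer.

29

|λ₂/λ₁| = 2.13/3.72 = 0.57258
Need k ≥ ln(1e-7) / ln(0.57258) = -16.1181 / -0.5576 ≈ 28.906
Smallest integer k satisfying the bound: 29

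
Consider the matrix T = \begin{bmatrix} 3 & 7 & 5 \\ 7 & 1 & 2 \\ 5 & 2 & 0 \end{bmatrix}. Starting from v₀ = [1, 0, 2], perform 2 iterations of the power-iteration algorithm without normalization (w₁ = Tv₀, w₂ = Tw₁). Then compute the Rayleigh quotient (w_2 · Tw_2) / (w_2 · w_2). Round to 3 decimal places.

w1 = Tv₀ = (3·1 + 7·0 + 5·2; 7·1 + 1·0 + 2·2; 5·1 + 2·0 + 0·2) = (13, 11, 5)
w2 = Tw1 = (3·13 + 7·11 + 5·5; 7·13 + 1·11 + 2·5; 5·13 + 2·11 + 0·5) = (141, 112, 87)
Tw2 = (1642, 1273, 929)
w2·Tw2 = 141·1642 + 112·1273 + 87·929 = 454921; w2·w2 = 141·141 + 112·112 + 87·87 = 39994
λ ≈ 454921/39994 = 11.375

λ ≈ 11.375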